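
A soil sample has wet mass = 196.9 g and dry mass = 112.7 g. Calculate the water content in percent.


Using w = (m_wet - m_dry) / m_dry * 100
m_wet - m_dry = 196.9 - 112.7 = 84.2 g
w = 84.2 / 112.7 * 100
w = 74.71 %


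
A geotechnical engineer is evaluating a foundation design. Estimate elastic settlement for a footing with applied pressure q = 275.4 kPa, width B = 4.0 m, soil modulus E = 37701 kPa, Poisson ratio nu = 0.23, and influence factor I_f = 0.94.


Result: 26.013 mm

Derivation:
Using Se = q * B * (1 - nu^2) * I_f / E
1 - nu^2 = 1 - 0.23^2 = 0.9471
Se = 275.4 * 4.0 * 0.9471 * 0.94 / 37701
Se = 0.026013 m
Convert to mm: Se = 0.026013 * 1000 = 26.013 mm


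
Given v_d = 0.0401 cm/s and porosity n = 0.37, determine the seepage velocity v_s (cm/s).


Using v_s = v_d / n
v_s = 0.0401 / 0.37
v_s = 0.10838 cm/s


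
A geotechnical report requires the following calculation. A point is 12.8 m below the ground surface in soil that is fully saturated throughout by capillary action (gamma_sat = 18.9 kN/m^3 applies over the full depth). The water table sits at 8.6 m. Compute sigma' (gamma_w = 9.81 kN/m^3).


Total stress = gamma_sat * depth
sigma = 18.9 * 12.8 = 241.92 kPa
Pore water pressure u = gamma_w * (depth - d_wt)
u = 9.81 * (12.8 - 8.6) = 41.202 kPa
Effective stress = sigma - u
sigma' = 241.92 - 41.202 = 200.72 kPa


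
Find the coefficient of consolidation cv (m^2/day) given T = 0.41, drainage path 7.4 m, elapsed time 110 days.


Using cv = T * H_dr^2 / t
H_dr^2 = 7.4^2 = 54.76
cv = 0.41 * 54.76 / 110
cv = 0.20411 m^2/day


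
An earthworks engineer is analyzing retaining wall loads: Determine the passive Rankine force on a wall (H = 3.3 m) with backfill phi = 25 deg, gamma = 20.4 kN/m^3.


Compute passive earth pressure coefficient:
Kp = tan^2(45 + phi/2) = tan^2(57.5) = 2.463913
Compute passive force:
Pp = 0.5 * Kp * gamma * H^2
Pp = 0.5 * 2.463913 * 20.4 * 3.3^2
Pp = 273.69 kN/m


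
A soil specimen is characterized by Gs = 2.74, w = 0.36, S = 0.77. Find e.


Using the relation e = Gs * w / S
e = 2.74 * 0.36 / 0.77
e = 1.281


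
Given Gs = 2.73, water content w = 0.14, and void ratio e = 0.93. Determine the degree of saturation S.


Result: 0.411

Derivation:
Using S = Gs * w / e
S = 2.73 * 0.14 / 0.93
S = 0.411


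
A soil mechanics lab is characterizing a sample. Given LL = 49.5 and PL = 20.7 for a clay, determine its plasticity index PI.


Using PI = LL - PL
PI = 49.5 - 20.7
PI = 28.8


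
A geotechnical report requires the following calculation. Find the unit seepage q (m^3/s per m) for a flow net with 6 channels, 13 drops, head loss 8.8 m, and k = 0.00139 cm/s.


Convert k to m/s for unit consistency with H:
k = 0.00139 cm/s = 0.00139 / 100 m/s = 1.39e-05 m/s
Using q = k * H * Nf / Nd
Nf / Nd = 6 / 13 = 0.4615
q = 1.39e-05 * 8.8 * 0.4615
q = 5.646e-05 m^3/s per m


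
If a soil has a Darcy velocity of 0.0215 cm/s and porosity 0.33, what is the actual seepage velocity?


Result: 0.06515 cm/s

Derivation:
Using v_s = v_d / n
v_s = 0.0215 / 0.33
v_s = 0.06515 cm/s


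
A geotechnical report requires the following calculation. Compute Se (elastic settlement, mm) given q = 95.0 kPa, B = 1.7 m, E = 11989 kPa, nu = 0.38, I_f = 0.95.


Result: 10.949 mm

Derivation:
Using Se = q * B * (1 - nu^2) * I_f / E
1 - nu^2 = 1 - 0.38^2 = 0.8556
Se = 95.0 * 1.7 * 0.8556 * 0.95 / 11989
Se = 0.010949 m
Convert to mm: Se = 0.010949 * 1000 = 10.949 mm


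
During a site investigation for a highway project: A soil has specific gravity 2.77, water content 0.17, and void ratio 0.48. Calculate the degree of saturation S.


Using S = Gs * w / e
S = 2.77 * 0.17 / 0.48
S = 0.981


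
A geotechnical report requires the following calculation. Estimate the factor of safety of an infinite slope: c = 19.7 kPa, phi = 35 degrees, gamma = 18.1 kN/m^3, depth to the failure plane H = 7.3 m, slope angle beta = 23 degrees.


Using Fs = c / (gamma*H*sin(beta)*cos(beta)) + tan(phi)/tan(beta)
Cohesion contribution = 19.7 / (18.1*7.3*sin(23)*cos(23))
Cohesion contribution = 0.414535
Friction contribution = tan(35)/tan(23) = 1.64959
Fs = 0.414535 + 1.64959
Fs = 2.064


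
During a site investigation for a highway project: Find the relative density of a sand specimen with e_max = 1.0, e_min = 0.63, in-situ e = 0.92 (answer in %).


Using Dr = (e_max - e) / (e_max - e_min) * 100
e_max - e = 1.0 - 0.92 = 0.08
e_max - e_min = 1.0 - 0.63 = 0.37
Dr = 0.08 / 0.37 * 100
Dr = 21.62 %


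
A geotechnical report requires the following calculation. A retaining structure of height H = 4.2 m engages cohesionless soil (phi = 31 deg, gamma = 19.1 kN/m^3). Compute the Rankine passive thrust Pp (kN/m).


Compute passive earth pressure coefficient:
Kp = tan^2(45 + phi/2) = tan^2(60.5) = 3.124035
Compute passive force:
Pp = 0.5 * Kp * gamma * H^2
Pp = 0.5 * 3.124035 * 19.1 * 4.2^2
Pp = 526.28 kN/m


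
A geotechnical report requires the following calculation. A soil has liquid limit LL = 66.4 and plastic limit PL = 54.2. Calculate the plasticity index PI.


Result: 12.2

Derivation:
Using PI = LL - PL
PI = 66.4 - 54.2
PI = 12.2


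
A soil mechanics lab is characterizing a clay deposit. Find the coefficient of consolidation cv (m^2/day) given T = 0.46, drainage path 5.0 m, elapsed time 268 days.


Using cv = T * H_dr^2 / t
H_dr^2 = 5.0^2 = 25.0
cv = 0.46 * 25.0 / 268
cv = 0.04291 m^2/day


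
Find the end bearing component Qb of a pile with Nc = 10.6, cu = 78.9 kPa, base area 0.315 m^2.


Using Qb = Nc * cu * Ab
Qb = 10.6 * 78.9 * 0.315
Qb = 263.45 kN


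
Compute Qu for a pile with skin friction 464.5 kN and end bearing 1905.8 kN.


Using Qu = Qf + Qb
Qu = 464.5 + 1905.8
Qu = 2370.3 kN


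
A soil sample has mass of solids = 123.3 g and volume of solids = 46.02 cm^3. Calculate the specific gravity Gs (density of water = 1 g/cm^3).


Using Gs = m_s / (V_s * rho_w)
Since rho_w = 1 g/cm^3:
Gs = 123.3 / 46.02
Gs = 2.679


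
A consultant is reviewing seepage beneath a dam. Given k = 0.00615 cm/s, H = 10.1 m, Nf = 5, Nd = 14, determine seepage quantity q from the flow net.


Convert k to m/s for unit consistency with H:
k = 0.00615 cm/s = 0.00615 / 100 m/s = 6.15e-05 m/s
Using q = k * H * Nf / Nd
Nf / Nd = 5 / 14 = 0.3571
q = 6.15e-05 * 10.1 * 0.3571
q = 0.0002218 m^3/s per m


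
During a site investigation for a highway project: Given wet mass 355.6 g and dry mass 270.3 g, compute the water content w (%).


Using w = (m_wet - m_dry) / m_dry * 100
m_wet - m_dry = 355.6 - 270.3 = 85.3 g
w = 85.3 / 270.3 * 100
w = 31.56 %


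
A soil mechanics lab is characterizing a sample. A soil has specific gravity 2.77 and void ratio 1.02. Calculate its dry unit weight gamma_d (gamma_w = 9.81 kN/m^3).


Using gamma_d = Gs * gamma_w / (1 + e)
gamma_d = 2.77 * 9.81 / (1 + 1.02)
gamma_d = 2.77 * 9.81 / 2.02
gamma_d = 13.452 kN/m^3


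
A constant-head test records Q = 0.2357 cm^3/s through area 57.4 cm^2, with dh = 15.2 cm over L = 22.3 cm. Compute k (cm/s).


Result: 0.006024 cm/s

Derivation:
Compute hydraulic gradient:
i = dh / L = 15.2 / 22.3 = 0.681614
Then apply Darcy's law:
k = Q / (A * i)
k = 0.2357 / (57.4 * 0.681614)
k = 0.2357 / 39.1247
k = 0.006024 cm/s


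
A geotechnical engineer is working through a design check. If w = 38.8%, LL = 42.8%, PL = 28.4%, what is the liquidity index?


First compute the plasticity index:
PI = LL - PL = 42.8 - 28.4 = 14.4
Then compute the liquidity index:
LI = (w - PL) / PI
LI = (38.8 - 28.4) / 14.4
LI = 0.722


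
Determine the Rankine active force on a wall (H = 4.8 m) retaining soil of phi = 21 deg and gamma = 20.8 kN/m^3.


Result: 113.18 kN/m

Derivation:
Compute active earth pressure coefficient:
Ka = tan^2(45 - phi/2) = tan^2(34.5) = 0.472355
Compute active force:
Pa = 0.5 * Ka * gamma * H^2
Pa = 0.5 * 0.472355 * 20.8 * 4.8^2
Pa = 113.18 kN/m


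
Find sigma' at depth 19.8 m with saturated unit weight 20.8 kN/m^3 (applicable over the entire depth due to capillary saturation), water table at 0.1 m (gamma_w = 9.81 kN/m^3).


Total stress = gamma_sat * depth
sigma = 20.8 * 19.8 = 411.84 kPa
Pore water pressure u = gamma_w * (depth - d_wt)
u = 9.81 * (19.8 - 0.1) = 193.257 kPa
Effective stress = sigma - u
sigma' = 411.84 - 193.257 = 218.58 kPa


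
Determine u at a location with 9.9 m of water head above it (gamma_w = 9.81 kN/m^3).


Result: 97.12 kPa

Derivation:
Using u = gamma_w * h_w
u = 9.81 * 9.9
u = 97.12 kPa


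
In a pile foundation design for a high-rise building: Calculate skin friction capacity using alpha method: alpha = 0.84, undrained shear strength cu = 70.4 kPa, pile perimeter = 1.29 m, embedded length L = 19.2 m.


Using Qs = alpha * cu * perimeter * L
Qs = 0.84 * 70.4 * 1.29 * 19.2
Qs = 1464.68 kN


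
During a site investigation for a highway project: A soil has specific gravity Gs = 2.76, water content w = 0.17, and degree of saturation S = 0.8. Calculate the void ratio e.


Using the relation e = Gs * w / S
e = 2.76 * 0.17 / 0.8
e = 0.5865


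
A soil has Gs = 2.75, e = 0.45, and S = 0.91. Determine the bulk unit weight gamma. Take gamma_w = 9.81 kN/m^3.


Using gamma = gamma_w * (Gs + S*e) / (1 + e)
Numerator: Gs + S*e = 2.75 + 0.91*0.45 = 3.1595
Denominator: 1 + e = 1 + 0.45 = 1.45
gamma = 9.81 * 3.1595 / 1.45
gamma = 21.376 kN/m^3


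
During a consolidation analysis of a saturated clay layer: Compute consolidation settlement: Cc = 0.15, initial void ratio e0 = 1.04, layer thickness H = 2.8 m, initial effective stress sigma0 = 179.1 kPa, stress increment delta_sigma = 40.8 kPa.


Using Sc = Cc * H / (1 + e0) * log10((sigma0 + delta_sigma) / sigma0)
Stress ratio = (179.1 + 40.8) / 179.1 = 1.22781
log10(1.22781) = 0.0891296
Cc * H / (1 + e0) = 0.15 * 2.8 / (1 + 1.04) = 0.205882
Sc = 0.205882 * 0.0891296
Sc = 0.0184 m


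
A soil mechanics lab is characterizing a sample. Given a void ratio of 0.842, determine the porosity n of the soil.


Using the relation n = e / (1 + e)
n = 0.842 / (1 + 0.842)
n = 0.842 / 1.842
n = 0.4571


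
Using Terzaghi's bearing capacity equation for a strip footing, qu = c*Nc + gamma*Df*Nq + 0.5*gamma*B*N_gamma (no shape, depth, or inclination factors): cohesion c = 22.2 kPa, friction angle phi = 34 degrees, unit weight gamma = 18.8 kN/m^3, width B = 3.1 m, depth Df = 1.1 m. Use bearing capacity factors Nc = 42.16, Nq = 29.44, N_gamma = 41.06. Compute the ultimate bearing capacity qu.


Compute qu = c*Nc + gamma*Df*Nq + 0.5*gamma*B*N_gamma
Term 1: 22.2 * 42.16 = 935.952
Term 2: 18.8 * 1.1 * 29.44 = 608.8192
Term 3: 0.5 * 18.8 * 3.1 * 41.06 = 1196.4884
qu = 935.952 + 608.8192 + 1196.4884
qu = 2741.26 kPa


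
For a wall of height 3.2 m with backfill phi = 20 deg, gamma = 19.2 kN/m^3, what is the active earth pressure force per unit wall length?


Compute active earth pressure coefficient:
Ka = tan^2(45 - phi/2) = tan^2(35.0) = 0.490291
Compute active force:
Pa = 0.5 * Ka * gamma * H^2
Pa = 0.5 * 0.490291 * 19.2 * 3.2^2
Pa = 48.2 kN/m


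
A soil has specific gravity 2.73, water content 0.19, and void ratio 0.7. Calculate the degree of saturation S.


Using S = Gs * w / e
S = 2.73 * 0.19 / 0.7
S = 0.741


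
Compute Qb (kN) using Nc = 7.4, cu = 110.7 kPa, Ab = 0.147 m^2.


Result: 120.42 kN

Derivation:
Using Qb = Nc * cu * Ab
Qb = 7.4 * 110.7 * 0.147
Qb = 120.42 kN


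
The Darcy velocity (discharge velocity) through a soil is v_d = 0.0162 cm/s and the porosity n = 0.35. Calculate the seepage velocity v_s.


Using v_s = v_d / n
v_s = 0.0162 / 0.35
v_s = 0.04629 cm/s


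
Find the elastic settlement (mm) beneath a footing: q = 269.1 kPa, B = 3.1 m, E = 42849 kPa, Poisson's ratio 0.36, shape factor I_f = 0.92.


Using Se = q * B * (1 - nu^2) * I_f / E
1 - nu^2 = 1 - 0.36^2 = 0.8704
Se = 269.1 * 3.1 * 0.8704 * 0.92 / 42849
Se = 0.015590 m
Convert to mm: Se = 0.015590 * 1000 = 15.59 mm


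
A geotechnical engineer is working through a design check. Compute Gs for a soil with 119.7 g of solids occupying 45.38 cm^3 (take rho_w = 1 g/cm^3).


Result: 2.638

Derivation:
Using Gs = m_s / (V_s * rho_w)
Since rho_w = 1 g/cm^3:
Gs = 119.7 / 45.38
Gs = 2.638


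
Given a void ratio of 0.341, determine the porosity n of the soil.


Using the relation n = e / (1 + e)
n = 0.341 / (1 + 0.341)
n = 0.341 / 1.341
n = 0.2543


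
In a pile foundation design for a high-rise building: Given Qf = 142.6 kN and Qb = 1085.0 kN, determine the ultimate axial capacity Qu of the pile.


Result: 1227.6 kN

Derivation:
Using Qu = Qf + Qb
Qu = 142.6 + 1085.0
Qu = 1227.6 kN


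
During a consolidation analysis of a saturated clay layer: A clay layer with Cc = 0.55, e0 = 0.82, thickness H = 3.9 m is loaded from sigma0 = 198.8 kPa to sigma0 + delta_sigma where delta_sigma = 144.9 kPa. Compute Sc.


Result: 0.2802 m

Derivation:
Using Sc = Cc * H / (1 + e0) * log10((sigma0 + delta_sigma) / sigma0)
Stress ratio = (198.8 + 144.9) / 198.8 = 1.72887
log10(1.72887) = 0.237763
Cc * H / (1 + e0) = 0.55 * 3.9 / (1 + 0.82) = 1.17857
Sc = 1.17857 * 0.237763
Sc = 0.2802 m


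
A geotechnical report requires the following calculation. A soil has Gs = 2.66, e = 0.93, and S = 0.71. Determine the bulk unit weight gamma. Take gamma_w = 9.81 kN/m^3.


Using gamma = gamma_w * (Gs + S*e) / (1 + e)
Numerator: Gs + S*e = 2.66 + 0.71*0.93 = 3.3203
Denominator: 1 + e = 1 + 0.93 = 1.93
gamma = 9.81 * 3.3203 / 1.93
gamma = 16.877 kN/m^3


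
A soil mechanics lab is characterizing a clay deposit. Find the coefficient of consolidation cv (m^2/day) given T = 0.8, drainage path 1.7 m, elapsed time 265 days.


Result: 0.00872 m^2/day

Derivation:
Using cv = T * H_dr^2 / t
H_dr^2 = 1.7^2 = 2.89
cv = 0.8 * 2.89 / 265
cv = 0.00872 m^2/day


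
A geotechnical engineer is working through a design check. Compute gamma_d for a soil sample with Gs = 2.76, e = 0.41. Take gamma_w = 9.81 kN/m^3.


Using gamma_d = Gs * gamma_w / (1 + e)
gamma_d = 2.76 * 9.81 / (1 + 0.41)
gamma_d = 2.76 * 9.81 / 1.41
gamma_d = 19.203 kN/m^3


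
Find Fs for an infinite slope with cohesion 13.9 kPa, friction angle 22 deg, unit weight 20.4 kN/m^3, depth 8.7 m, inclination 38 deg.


Using Fs = c / (gamma*H*sin(beta)*cos(beta)) + tan(phi)/tan(beta)
Cohesion contribution = 13.9 / (20.4*8.7*sin(38)*cos(38))
Cohesion contribution = 0.161433
Friction contribution = tan(22)/tan(38) = 0.51713
Fs = 0.161433 + 0.51713
Fs = 0.679


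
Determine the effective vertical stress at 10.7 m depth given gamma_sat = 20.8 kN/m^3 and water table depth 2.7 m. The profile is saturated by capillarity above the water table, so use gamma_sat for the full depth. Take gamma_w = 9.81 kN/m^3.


Total stress = gamma_sat * depth
sigma = 20.8 * 10.7 = 222.56 kPa
Pore water pressure u = gamma_w * (depth - d_wt)
u = 9.81 * (10.7 - 2.7) = 78.48 kPa
Effective stress = sigma - u
sigma' = 222.56 - 78.48 = 144.08 kPa


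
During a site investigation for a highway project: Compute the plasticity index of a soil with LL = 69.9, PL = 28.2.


Using PI = LL - PL
PI = 69.9 - 28.2
PI = 41.7


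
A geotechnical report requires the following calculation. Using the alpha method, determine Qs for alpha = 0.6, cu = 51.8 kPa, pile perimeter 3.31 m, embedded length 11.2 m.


Using Qs = alpha * cu * perimeter * L
Qs = 0.6 * 51.8 * 3.31 * 11.2
Qs = 1152.2 kN


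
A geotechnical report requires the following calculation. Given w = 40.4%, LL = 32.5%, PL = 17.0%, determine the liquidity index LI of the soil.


First compute the plasticity index:
PI = LL - PL = 32.5 - 17.0 = 15.5
Then compute the liquidity index:
LI = (w - PL) / PI
LI = (40.4 - 17.0) / 15.5
LI = 1.51


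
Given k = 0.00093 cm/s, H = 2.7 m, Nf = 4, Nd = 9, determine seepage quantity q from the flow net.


Convert k to m/s for unit consistency with H:
k = 0.00093 cm/s = 0.00093 / 100 m/s = 9.3e-06 m/s
Using q = k * H * Nf / Nd
Nf / Nd = 4 / 9 = 0.4444
q = 9.3e-06 * 2.7 * 0.4444
q = 1.116e-05 m^3/s per m


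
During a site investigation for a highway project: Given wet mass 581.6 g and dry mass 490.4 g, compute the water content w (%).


Using w = (m_wet - m_dry) / m_dry * 100
m_wet - m_dry = 581.6 - 490.4 = 91.2 g
w = 91.2 / 490.4 * 100
w = 18.6 %


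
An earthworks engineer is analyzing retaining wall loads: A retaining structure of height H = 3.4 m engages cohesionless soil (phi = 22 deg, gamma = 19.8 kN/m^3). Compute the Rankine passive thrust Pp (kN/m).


Compute passive earth pressure coefficient:
Kp = tan^2(45 + phi/2) = tan^2(56.0) = 2.197987
Compute passive force:
Pp = 0.5 * Kp * gamma * H^2
Pp = 0.5 * 2.197987 * 19.8 * 3.4^2
Pp = 251.55 kN/m


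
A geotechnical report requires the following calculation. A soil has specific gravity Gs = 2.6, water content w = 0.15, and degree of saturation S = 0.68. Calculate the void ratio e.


Result: 0.5735

Derivation:
Using the relation e = Gs * w / S
e = 2.6 * 0.15 / 0.68
e = 0.5735


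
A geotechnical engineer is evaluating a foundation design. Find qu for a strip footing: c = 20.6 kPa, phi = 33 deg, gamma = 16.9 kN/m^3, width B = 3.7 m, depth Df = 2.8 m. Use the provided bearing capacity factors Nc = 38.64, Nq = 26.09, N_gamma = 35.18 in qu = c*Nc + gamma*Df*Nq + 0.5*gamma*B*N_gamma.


Compute qu = c*Nc + gamma*Df*Nq + 0.5*gamma*B*N_gamma
Term 1: 20.6 * 38.64 = 795.984
Term 2: 16.9 * 2.8 * 26.09 = 1234.5788
Term 3: 0.5 * 16.9 * 3.7 * 35.18 = 1099.9027
qu = 795.984 + 1234.5788 + 1099.9027
qu = 3130.47 kPa


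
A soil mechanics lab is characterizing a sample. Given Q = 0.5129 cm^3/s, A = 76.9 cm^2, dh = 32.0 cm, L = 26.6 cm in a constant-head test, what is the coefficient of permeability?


Compute hydraulic gradient:
i = dh / L = 32.0 / 26.6 = 1.20301
Then apply Darcy's law:
k = Q / (A * i)
k = 0.5129 / (76.9 * 1.20301)
k = 0.5129 / 92.5113
k = 0.005544 cm/s


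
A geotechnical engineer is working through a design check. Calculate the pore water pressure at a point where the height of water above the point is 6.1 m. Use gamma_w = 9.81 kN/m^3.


Using u = gamma_w * h_w
u = 9.81 * 6.1
u = 59.84 kPa


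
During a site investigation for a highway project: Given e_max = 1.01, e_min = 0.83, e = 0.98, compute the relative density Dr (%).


Using Dr = (e_max - e) / (e_max - e_min) * 100
e_max - e = 1.01 - 0.98 = 0.03
e_max - e_min = 1.01 - 0.83 = 0.18
Dr = 0.03 / 0.18 * 100
Dr = 16.67 %


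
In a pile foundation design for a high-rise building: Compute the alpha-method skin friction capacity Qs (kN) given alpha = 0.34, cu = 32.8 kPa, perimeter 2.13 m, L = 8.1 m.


Using Qs = alpha * cu * perimeter * L
Qs = 0.34 * 32.8 * 2.13 * 8.1
Qs = 192.41 kN


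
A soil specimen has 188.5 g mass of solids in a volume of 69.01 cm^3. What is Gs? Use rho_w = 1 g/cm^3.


Using Gs = m_s / (V_s * rho_w)
Since rho_w = 1 g/cm^3:
Gs = 188.5 / 69.01
Gs = 2.731


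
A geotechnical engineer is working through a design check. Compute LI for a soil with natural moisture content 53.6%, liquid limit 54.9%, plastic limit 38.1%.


First compute the plasticity index:
PI = LL - PL = 54.9 - 38.1 = 16.8
Then compute the liquidity index:
LI = (w - PL) / PI
LI = (53.6 - 38.1) / 16.8
LI = 0.923


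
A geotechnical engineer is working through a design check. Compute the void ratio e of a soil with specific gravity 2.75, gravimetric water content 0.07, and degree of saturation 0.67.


Using the relation e = Gs * w / S
e = 2.75 * 0.07 / 0.67
e = 0.2873


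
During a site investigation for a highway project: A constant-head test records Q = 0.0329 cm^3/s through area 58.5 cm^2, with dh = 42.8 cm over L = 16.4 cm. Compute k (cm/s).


Compute hydraulic gradient:
i = dh / L = 42.8 / 16.4 = 2.60976
Then apply Darcy's law:
k = Q / (A * i)
k = 0.0329 / (58.5 * 2.60976)
k = 0.0329 / 152.671
k = 0.000215 cm/s


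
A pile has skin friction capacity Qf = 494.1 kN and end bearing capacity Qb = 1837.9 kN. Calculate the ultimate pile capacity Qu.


Using Qu = Qf + Qb
Qu = 494.1 + 1837.9
Qu = 2332.0 kN


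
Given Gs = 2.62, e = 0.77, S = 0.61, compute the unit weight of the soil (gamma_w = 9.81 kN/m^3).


Using gamma = gamma_w * (Gs + S*e) / (1 + e)
Numerator: Gs + S*e = 2.62 + 0.61*0.77 = 3.0897
Denominator: 1 + e = 1 + 0.77 = 1.77
gamma = 9.81 * 3.0897 / 1.77
gamma = 17.124 kN/m^3


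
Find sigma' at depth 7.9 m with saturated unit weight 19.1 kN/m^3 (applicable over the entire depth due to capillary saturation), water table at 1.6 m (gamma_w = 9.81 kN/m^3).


Result: 89.09 kPa

Derivation:
Total stress = gamma_sat * depth
sigma = 19.1 * 7.9 = 150.89 kPa
Pore water pressure u = gamma_w * (depth - d_wt)
u = 9.81 * (7.9 - 1.6) = 61.803 kPa
Effective stress = sigma - u
sigma' = 150.89 - 61.803 = 89.09 kPa


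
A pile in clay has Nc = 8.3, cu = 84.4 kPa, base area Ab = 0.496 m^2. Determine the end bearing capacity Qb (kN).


Using Qb = Nc * cu * Ab
Qb = 8.3 * 84.4 * 0.496
Qb = 347.46 kN


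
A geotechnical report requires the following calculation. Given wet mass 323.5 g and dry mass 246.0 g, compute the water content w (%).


Result: 31.5 %

Derivation:
Using w = (m_wet - m_dry) / m_dry * 100
m_wet - m_dry = 323.5 - 246.0 = 77.5 g
w = 77.5 / 246.0 * 100
w = 31.5 %


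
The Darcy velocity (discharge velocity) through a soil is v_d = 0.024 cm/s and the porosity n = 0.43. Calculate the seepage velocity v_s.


Result: 0.05581 cm/s

Derivation:
Using v_s = v_d / n
v_s = 0.024 / 0.43
v_s = 0.05581 cm/s


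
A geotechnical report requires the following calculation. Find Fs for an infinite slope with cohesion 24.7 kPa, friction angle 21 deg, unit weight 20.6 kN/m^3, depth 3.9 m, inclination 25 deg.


Result: 1.626

Derivation:
Using Fs = c / (gamma*H*sin(beta)*cos(beta)) + tan(phi)/tan(beta)
Cohesion contribution = 24.7 / (20.6*3.9*sin(25)*cos(25))
Cohesion contribution = 0.802678
Friction contribution = tan(21)/tan(25) = 0.823199
Fs = 0.802678 + 0.823199
Fs = 1.626


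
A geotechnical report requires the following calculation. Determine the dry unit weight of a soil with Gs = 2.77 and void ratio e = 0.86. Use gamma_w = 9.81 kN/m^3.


Using gamma_d = Gs * gamma_w / (1 + e)
gamma_d = 2.77 * 9.81 / (1 + 0.86)
gamma_d = 2.77 * 9.81 / 1.86
gamma_d = 14.61 kN/m^3


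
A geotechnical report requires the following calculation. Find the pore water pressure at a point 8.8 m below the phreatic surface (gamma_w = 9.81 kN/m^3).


Using u = gamma_w * h_w
u = 9.81 * 8.8
u = 86.33 kPa


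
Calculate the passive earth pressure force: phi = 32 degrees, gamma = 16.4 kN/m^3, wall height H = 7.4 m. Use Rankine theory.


Compute passive earth pressure coefficient:
Kp = tan^2(45 + phi/2) = tan^2(61.0) = 3.254588
Compute passive force:
Pp = 0.5 * Kp * gamma * H^2
Pp = 0.5 * 3.254588 * 16.4 * 7.4^2
Pp = 1461.41 kN/m


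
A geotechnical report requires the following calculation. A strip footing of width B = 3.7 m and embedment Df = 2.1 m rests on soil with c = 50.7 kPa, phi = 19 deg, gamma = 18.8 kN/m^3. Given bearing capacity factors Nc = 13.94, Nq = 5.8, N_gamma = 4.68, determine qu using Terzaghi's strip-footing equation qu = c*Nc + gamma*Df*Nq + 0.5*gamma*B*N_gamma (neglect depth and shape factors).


Compute qu = c*Nc + gamma*Df*Nq + 0.5*gamma*B*N_gamma
Term 1: 50.7 * 13.94 = 706.758
Term 2: 18.8 * 2.1 * 5.8 = 228.984
Term 3: 0.5 * 18.8 * 3.7 * 4.68 = 162.7704
qu = 706.758 + 228.984 + 162.7704
qu = 1098.51 kPa


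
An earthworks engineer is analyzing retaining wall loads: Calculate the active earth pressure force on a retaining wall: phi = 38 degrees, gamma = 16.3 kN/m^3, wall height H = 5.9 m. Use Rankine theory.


Compute active earth pressure coefficient:
Ka = tan^2(45 - phi/2) = tan^2(26.0) = 0.237883
Compute active force:
Pa = 0.5 * Ka * gamma * H^2
Pa = 0.5 * 0.237883 * 16.3 * 5.9^2
Pa = 67.49 kN/m


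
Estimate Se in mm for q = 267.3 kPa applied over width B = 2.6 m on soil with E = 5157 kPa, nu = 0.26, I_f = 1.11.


Using Se = q * B * (1 - nu^2) * I_f / E
1 - nu^2 = 1 - 0.26^2 = 0.9324
Se = 267.3 * 2.6 * 0.9324 * 1.11 / 5157
Se = 0.139476 m
Convert to mm: Se = 0.139476 * 1000 = 139.476 mm


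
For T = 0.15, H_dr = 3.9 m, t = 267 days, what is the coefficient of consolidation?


Result: 0.00854 m^2/day

Derivation:
Using cv = T * H_dr^2 / t
H_dr^2 = 3.9^2 = 15.21
cv = 0.15 * 15.21 / 267
cv = 0.00854 m^2/day


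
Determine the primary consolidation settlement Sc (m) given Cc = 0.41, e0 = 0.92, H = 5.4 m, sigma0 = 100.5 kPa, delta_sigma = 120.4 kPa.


Using Sc = Cc * H / (1 + e0) * log10((sigma0 + delta_sigma) / sigma0)
Stress ratio = (100.5 + 120.4) / 100.5 = 2.19801
log10(2.19801) = 0.34203
Cc * H / (1 + e0) = 0.41 * 5.4 / (1 + 0.92) = 1.15312
Sc = 1.15312 * 0.34203
Sc = 0.3944 m


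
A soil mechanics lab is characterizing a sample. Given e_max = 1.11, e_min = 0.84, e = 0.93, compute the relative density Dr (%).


Using Dr = (e_max - e) / (e_max - e_min) * 100
e_max - e = 1.11 - 0.93 = 0.18
e_max - e_min = 1.11 - 0.84 = 0.27
Dr = 0.18 / 0.27 * 100
Dr = 66.67 %


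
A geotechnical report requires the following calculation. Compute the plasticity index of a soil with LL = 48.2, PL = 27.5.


Using PI = LL - PL
PI = 48.2 - 27.5
PI = 20.7


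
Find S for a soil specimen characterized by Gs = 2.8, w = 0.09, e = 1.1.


Using S = Gs * w / e
S = 2.8 * 0.09 / 1.1
S = 0.2291


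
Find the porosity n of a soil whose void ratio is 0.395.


Result: 0.2832

Derivation:
Using the relation n = e / (1 + e)
n = 0.395 / (1 + 0.395)
n = 0.395 / 1.395
n = 0.2832


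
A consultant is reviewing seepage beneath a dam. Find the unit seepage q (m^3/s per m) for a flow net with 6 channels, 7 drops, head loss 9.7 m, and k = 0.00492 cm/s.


Result: 0.0004091 m^3/s per m

Derivation:
Convert k to m/s for unit consistency with H:
k = 0.00492 cm/s = 0.00492 / 100 m/s = 4.92e-05 m/s
Using q = k * H * Nf / Nd
Nf / Nd = 6 / 7 = 0.8571
q = 4.92e-05 * 9.7 * 0.8571
q = 0.0004091 m^3/s per m


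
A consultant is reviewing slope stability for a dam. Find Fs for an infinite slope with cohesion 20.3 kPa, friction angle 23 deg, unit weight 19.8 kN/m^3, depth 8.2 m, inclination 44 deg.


Using Fs = c / (gamma*H*sin(beta)*cos(beta)) + tan(phi)/tan(beta)
Cohesion contribution = 20.3 / (19.8*8.2*sin(44)*cos(44))
Cohesion contribution = 0.250214
Friction contribution = tan(23)/tan(44) = 0.439557
Fs = 0.250214 + 0.439557
Fs = 0.69


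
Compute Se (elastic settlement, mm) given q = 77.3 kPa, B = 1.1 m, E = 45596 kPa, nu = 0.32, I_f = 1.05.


Using Se = q * B * (1 - nu^2) * I_f / E
1 - nu^2 = 1 - 0.32^2 = 0.8976
Se = 77.3 * 1.1 * 0.8976 * 1.05 / 45596
Se = 0.001758 m
Convert to mm: Se = 0.001758 * 1000 = 1.758 mm


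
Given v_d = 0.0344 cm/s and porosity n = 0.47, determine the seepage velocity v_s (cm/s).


Using v_s = v_d / n
v_s = 0.0344 / 0.47
v_s = 0.07319 cm/s


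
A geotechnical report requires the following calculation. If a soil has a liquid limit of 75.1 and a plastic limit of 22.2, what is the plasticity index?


Result: 52.9

Derivation:
Using PI = LL - PL
PI = 75.1 - 22.2
PI = 52.9


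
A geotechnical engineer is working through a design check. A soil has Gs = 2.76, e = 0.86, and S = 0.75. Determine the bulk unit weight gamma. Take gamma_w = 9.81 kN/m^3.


Result: 17.959 kN/m^3

Derivation:
Using gamma = gamma_w * (Gs + S*e) / (1 + e)
Numerator: Gs + S*e = 2.76 + 0.75*0.86 = 3.405
Denominator: 1 + e = 1 + 0.86 = 1.86
gamma = 9.81 * 3.405 / 1.86
gamma = 17.959 kN/m^3


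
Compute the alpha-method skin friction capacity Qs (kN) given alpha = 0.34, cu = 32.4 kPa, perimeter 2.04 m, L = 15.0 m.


Result: 337.09 kN

Derivation:
Using Qs = alpha * cu * perimeter * L
Qs = 0.34 * 32.4 * 2.04 * 15.0
Qs = 337.09 kN


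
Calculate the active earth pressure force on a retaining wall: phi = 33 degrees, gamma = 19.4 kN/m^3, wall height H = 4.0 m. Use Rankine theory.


Compute active earth pressure coefficient:
Ka = tan^2(45 - phi/2) = tan^2(28.5) = 0.294801
Compute active force:
Pa = 0.5 * Ka * gamma * H^2
Pa = 0.5 * 0.294801 * 19.4 * 4.0^2
Pa = 45.75 kN/m


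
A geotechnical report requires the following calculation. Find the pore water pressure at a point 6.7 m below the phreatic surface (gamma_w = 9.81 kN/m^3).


Using u = gamma_w * h_w
u = 9.81 * 6.7
u = 65.73 kPa


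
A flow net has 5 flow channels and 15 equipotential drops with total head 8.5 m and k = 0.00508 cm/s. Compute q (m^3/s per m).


Convert k to m/s for unit consistency with H:
k = 0.00508 cm/s = 0.00508 / 100 m/s = 5.08e-05 m/s
Using q = k * H * Nf / Nd
Nf / Nd = 5 / 15 = 0.3333
q = 5.08e-05 * 8.5 * 0.3333
q = 0.0001439 m^3/s per m


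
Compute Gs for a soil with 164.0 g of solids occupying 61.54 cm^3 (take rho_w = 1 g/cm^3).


Result: 2.665

Derivation:
Using Gs = m_s / (V_s * rho_w)
Since rho_w = 1 g/cm^3:
Gs = 164.0 / 61.54
Gs = 2.665


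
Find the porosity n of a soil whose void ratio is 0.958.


Using the relation n = e / (1 + e)
n = 0.958 / (1 + 0.958)
n = 0.958 / 1.958
n = 0.4893


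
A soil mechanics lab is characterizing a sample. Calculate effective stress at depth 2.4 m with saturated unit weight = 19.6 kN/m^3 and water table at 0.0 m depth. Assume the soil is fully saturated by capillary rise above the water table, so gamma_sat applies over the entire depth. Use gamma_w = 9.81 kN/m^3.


Result: 23.5 kPa

Derivation:
Total stress = gamma_sat * depth
sigma = 19.6 * 2.4 = 47.04 kPa
Pore water pressure u = gamma_w * (depth - d_wt)
u = 9.81 * (2.4 - 0.0) = 23.544 kPa
Effective stress = sigma - u
sigma' = 47.04 - 23.544 = 23.5 kPa


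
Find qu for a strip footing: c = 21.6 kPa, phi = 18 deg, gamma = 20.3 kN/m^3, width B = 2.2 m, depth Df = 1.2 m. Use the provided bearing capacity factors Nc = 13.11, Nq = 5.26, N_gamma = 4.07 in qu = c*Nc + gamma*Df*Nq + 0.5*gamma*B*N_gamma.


Compute qu = c*Nc + gamma*Df*Nq + 0.5*gamma*B*N_gamma
Term 1: 21.6 * 13.11 = 283.176
Term 2: 20.3 * 1.2 * 5.26 = 128.1336
Term 3: 0.5 * 20.3 * 2.2 * 4.07 = 90.8831
qu = 283.176 + 128.1336 + 90.8831
qu = 502.19 kPa


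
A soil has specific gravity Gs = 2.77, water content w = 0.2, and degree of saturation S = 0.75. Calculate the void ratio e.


Using the relation e = Gs * w / S
e = 2.77 * 0.2 / 0.75
e = 0.7387


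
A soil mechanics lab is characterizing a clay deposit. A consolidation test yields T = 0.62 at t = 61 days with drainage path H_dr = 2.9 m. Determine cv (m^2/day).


Using cv = T * H_dr^2 / t
H_dr^2 = 2.9^2 = 8.41
cv = 0.62 * 8.41 / 61
cv = 0.08548 m^2/day


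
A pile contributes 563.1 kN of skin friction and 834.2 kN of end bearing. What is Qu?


Result: 1397.3 kN

Derivation:
Using Qu = Qf + Qb
Qu = 563.1 + 834.2
Qu = 1397.3 kN


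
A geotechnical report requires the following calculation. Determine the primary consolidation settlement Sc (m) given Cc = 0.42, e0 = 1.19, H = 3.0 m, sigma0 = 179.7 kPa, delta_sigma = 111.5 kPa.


Using Sc = Cc * H / (1 + e0) * log10((sigma0 + delta_sigma) / sigma0)
Stress ratio = (179.7 + 111.5) / 179.7 = 1.62048
log10(1.62048) = 0.209643
Cc * H / (1 + e0) = 0.42 * 3.0 / (1 + 1.19) = 0.575342
Sc = 0.575342 * 0.209643
Sc = 0.1206 m


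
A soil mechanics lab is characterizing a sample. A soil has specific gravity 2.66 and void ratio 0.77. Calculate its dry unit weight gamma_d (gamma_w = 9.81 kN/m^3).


Using gamma_d = Gs * gamma_w / (1 + e)
gamma_d = 2.66 * 9.81 / (1 + 0.77)
gamma_d = 2.66 * 9.81 / 1.77
gamma_d = 14.743 kN/m^3


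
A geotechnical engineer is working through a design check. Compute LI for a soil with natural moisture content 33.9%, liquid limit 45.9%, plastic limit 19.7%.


Result: 0.542

Derivation:
First compute the plasticity index:
PI = LL - PL = 45.9 - 19.7 = 26.2
Then compute the liquidity index:
LI = (w - PL) / PI
LI = (33.9 - 19.7) / 26.2
LI = 0.542


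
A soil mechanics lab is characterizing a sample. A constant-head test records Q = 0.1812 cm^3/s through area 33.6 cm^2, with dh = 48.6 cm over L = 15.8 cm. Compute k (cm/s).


Compute hydraulic gradient:
i = dh / L = 48.6 / 15.8 = 3.07595
Then apply Darcy's law:
k = Q / (A * i)
k = 0.1812 / (33.6 * 3.07595)
k = 0.1812 / 103.352
k = 0.001753 cm/s


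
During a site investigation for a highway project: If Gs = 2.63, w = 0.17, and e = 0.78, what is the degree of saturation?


Result: 0.5732

Derivation:
Using S = Gs * w / e
S = 2.63 * 0.17 / 0.78
S = 0.5732


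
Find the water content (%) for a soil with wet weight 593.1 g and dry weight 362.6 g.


Result: 63.57 %

Derivation:
Using w = (m_wet - m_dry) / m_dry * 100
m_wet - m_dry = 593.1 - 362.6 = 230.5 g
w = 230.5 / 362.6 * 100
w = 63.57 %


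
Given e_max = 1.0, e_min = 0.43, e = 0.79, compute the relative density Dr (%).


Using Dr = (e_max - e) / (e_max - e_min) * 100
e_max - e = 1.0 - 0.79 = 0.21
e_max - e_min = 1.0 - 0.43 = 0.57
Dr = 0.21 / 0.57 * 100
Dr = 36.84 %


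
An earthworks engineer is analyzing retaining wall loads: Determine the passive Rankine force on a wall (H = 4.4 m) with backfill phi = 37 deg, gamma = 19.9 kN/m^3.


Compute passive earth pressure coefficient:
Kp = tan^2(45 + phi/2) = tan^2(63.5) = 4.022791
Compute passive force:
Pp = 0.5 * Kp * gamma * H^2
Pp = 0.5 * 4.022791 * 19.9 * 4.4^2
Pp = 774.92 kN/m


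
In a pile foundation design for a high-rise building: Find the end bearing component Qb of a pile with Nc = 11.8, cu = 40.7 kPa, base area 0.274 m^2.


Using Qb = Nc * cu * Ab
Qb = 11.8 * 40.7 * 0.274
Qb = 131.59 kN


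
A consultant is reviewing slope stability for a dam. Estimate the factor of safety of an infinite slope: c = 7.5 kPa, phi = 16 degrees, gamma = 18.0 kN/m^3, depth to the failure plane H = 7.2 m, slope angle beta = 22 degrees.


Using Fs = c / (gamma*H*sin(beta)*cos(beta)) + tan(phi)/tan(beta)
Cohesion contribution = 7.5 / (18.0*7.2*sin(22)*cos(22))
Cohesion contribution = 0.166615
Friction contribution = tan(16)/tan(22) = 0.70972
Fs = 0.166615 + 0.70972
Fs = 0.876


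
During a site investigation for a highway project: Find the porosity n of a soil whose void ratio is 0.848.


Using the relation n = e / (1 + e)
n = 0.848 / (1 + 0.848)
n = 0.848 / 1.848
n = 0.4589


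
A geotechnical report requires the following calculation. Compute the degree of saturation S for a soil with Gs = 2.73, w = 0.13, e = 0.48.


Result: 0.7394

Derivation:
Using S = Gs * w / e
S = 2.73 * 0.13 / 0.48
S = 0.7394


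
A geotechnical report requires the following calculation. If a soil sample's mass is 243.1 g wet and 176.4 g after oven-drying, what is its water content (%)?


Using w = (m_wet - m_dry) / m_dry * 100
m_wet - m_dry = 243.1 - 176.4 = 66.7 g
w = 66.7 / 176.4 * 100
w = 37.81 %


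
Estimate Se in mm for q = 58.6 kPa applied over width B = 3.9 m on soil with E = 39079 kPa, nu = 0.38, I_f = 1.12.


Using Se = q * B * (1 - nu^2) * I_f / E
1 - nu^2 = 1 - 0.38^2 = 0.8556
Se = 58.6 * 3.9 * 0.8556 * 1.12 / 39079
Se = 0.005604 m
Convert to mm: Se = 0.005604 * 1000 = 5.604 mm


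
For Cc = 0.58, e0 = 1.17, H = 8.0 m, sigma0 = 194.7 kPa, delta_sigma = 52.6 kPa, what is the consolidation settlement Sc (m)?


Using Sc = Cc * H / (1 + e0) * log10((sigma0 + delta_sigma) / sigma0)
Stress ratio = (194.7 + 52.6) / 194.7 = 1.27016
log10(1.27016) = 0.103858
Cc * H / (1 + e0) = 0.58 * 8.0 / (1 + 1.17) = 2.13825
Sc = 2.13825 * 0.103858
Sc = 0.2221 m


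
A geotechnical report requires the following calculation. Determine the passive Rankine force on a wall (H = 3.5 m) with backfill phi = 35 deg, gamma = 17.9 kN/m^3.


Result: 404.58 kN/m

Derivation:
Compute passive earth pressure coefficient:
Kp = tan^2(45 + phi/2) = tan^2(62.5) = 3.690172
Compute passive force:
Pp = 0.5 * Kp * gamma * H^2
Pp = 0.5 * 3.690172 * 17.9 * 3.5^2
Pp = 404.58 kN/m


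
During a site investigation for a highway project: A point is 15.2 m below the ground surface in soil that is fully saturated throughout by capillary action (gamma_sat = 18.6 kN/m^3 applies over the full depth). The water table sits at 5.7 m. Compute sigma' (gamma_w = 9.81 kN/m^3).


Total stress = gamma_sat * depth
sigma = 18.6 * 15.2 = 282.72 kPa
Pore water pressure u = gamma_w * (depth - d_wt)
u = 9.81 * (15.2 - 5.7) = 93.195 kPa
Effective stress = sigma - u
sigma' = 282.72 - 93.195 = 189.53 kPa


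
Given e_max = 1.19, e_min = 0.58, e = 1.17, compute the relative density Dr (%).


Using Dr = (e_max - e) / (e_max - e_min) * 100
e_max - e = 1.19 - 1.17 = 0.02
e_max - e_min = 1.19 - 0.58 = 0.61
Dr = 0.02 / 0.61 * 100
Dr = 3.28 %


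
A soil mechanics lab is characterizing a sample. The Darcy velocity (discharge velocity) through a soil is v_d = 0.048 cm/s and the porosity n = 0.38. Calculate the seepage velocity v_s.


Result: 0.12632 cm/s

Derivation:
Using v_s = v_d / n
v_s = 0.048 / 0.38
v_s = 0.12632 cm/s


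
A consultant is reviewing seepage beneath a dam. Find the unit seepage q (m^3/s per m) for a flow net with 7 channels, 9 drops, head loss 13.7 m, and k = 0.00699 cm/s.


Result: 0.0007448 m^3/s per m

Derivation:
Convert k to m/s for unit consistency with H:
k = 0.00699 cm/s = 0.00699 / 100 m/s = 6.99e-05 m/s
Using q = k * H * Nf / Nd
Nf / Nd = 7 / 9 = 0.7778
q = 6.99e-05 * 13.7 * 0.7778
q = 0.0007448 m^3/s per m


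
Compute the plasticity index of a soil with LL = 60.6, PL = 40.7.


Using PI = LL - PL
PI = 60.6 - 40.7
PI = 19.9


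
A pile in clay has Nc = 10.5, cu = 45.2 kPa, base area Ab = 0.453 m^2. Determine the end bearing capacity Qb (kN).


Using Qb = Nc * cu * Ab
Qb = 10.5 * 45.2 * 0.453
Qb = 214.99 kN


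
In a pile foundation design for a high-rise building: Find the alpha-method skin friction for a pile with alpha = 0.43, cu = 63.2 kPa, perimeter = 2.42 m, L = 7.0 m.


Using Qs = alpha * cu * perimeter * L
Qs = 0.43 * 63.2 * 2.42 * 7.0
Qs = 460.36 kN


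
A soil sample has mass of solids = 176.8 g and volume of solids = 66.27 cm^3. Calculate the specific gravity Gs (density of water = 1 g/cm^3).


Result: 2.668

Derivation:
Using Gs = m_s / (V_s * rho_w)
Since rho_w = 1 g/cm^3:
Gs = 176.8 / 66.27
Gs = 2.668


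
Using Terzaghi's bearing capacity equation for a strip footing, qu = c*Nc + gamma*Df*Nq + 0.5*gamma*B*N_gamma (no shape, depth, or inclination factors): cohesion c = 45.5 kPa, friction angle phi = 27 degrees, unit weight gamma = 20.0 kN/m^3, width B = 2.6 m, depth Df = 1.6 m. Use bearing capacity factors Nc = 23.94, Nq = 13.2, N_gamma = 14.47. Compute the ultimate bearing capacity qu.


Compute qu = c*Nc + gamma*Df*Nq + 0.5*gamma*B*N_gamma
Term 1: 45.5 * 23.94 = 1089.27
Term 2: 20.0 * 1.6 * 13.2 = 422.4
Term 3: 0.5 * 20.0 * 2.6 * 14.47 = 376.22
qu = 1089.27 + 422.4 + 376.22
qu = 1887.89 kPa


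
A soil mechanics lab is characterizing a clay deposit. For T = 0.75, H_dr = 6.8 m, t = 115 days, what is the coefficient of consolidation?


Result: 0.30157 m^2/day

Derivation:
Using cv = T * H_dr^2 / t
H_dr^2 = 6.8^2 = 46.24
cv = 0.75 * 46.24 / 115
cv = 0.30157 m^2/day


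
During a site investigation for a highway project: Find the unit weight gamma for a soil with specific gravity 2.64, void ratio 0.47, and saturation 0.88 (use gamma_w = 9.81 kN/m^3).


Using gamma = gamma_w * (Gs + S*e) / (1 + e)
Numerator: Gs + S*e = 2.64 + 0.88*0.47 = 3.0536
Denominator: 1 + e = 1 + 0.47 = 1.47
gamma = 9.81 * 3.0536 / 1.47
gamma = 20.378 kN/m^3


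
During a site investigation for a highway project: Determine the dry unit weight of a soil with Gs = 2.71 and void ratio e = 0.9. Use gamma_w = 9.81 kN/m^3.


Using gamma_d = Gs * gamma_w / (1 + e)
gamma_d = 2.71 * 9.81 / (1 + 0.9)
gamma_d = 2.71 * 9.81 / 1.9
gamma_d = 13.992 kN/m^3


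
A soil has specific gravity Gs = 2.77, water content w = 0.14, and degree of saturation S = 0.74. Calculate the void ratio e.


Using the relation e = Gs * w / S
e = 2.77 * 0.14 / 0.74
e = 0.5241


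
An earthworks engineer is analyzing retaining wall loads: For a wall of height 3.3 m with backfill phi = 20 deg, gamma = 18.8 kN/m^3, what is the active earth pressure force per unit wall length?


Compute active earth pressure coefficient:
Ka = tan^2(45 - phi/2) = tan^2(35.0) = 0.490291
Compute active force:
Pa = 0.5 * Ka * gamma * H^2
Pa = 0.5 * 0.490291 * 18.8 * 3.3^2
Pa = 50.19 kN/m
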